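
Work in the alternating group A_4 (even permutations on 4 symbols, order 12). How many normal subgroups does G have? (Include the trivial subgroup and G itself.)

G has 10 subgroups. Checking conjugation-invariance by order — order 1: 1/1 normal; order 2: 0/3 normal; order 3: 0/4 normal; order 4: 1/1 normal; order 12: 1/1 normal.
Total normal subgroups: 3.

3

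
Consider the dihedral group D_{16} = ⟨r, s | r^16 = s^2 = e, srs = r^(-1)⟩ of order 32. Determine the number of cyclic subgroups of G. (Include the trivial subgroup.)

21

A cyclic subgroup of order d is generated by each of its φ(d) elements of order d, so the cyclic subgroups of order d number (#elements of order d)/φ(d).
Cyclic subgroups by order — order 1: 1; order 2: 17; order 4: 1; order 8: 1; order 16: 1.
Total: 21.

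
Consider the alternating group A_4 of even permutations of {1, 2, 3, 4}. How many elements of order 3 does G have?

8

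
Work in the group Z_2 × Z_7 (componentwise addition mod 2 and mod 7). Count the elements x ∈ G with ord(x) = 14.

An element (a,b) has order lcm(ord(a), ord(b)); count pairs with lcm equal to 14.
Enumerating gives 6 such elements.

6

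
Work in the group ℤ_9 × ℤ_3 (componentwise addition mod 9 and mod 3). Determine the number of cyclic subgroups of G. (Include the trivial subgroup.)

8

A cyclic subgroup of order d is generated by each of its φ(d) elements of order d, so the cyclic subgroups of order d number (#elements of order d)/φ(d).
Cyclic subgroups by order — order 1: 1; order 3: 4; order 9: 3.
Total: 8.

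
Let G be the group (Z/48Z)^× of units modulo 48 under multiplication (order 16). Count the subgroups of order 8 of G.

7

|G| = 16 and 8 | 16, so subgroups of order 8 are possible by Lagrange.
The subgroups of order 8 are: {1, 11, 13, 23, 25, 35, 37, 47}; {1, 11, 17, 19, 25, 35, 41, 43}; {1, 5, 7, 11, 25, 29, 31, 35}; {1, 5, 13, 17, 25, 29, 37, 41}; … (7 in all).
So G has 7 subgroups of order 8.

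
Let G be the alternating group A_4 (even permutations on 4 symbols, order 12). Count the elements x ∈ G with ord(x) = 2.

The elements of order 2 are: (1 2)(3 4), (1 3)(2 4), (1 4)(2 3).
That's 3.

3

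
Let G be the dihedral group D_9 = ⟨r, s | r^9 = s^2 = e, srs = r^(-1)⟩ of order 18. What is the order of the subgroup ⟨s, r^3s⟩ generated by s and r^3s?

|⟨s⟩| = 2 and |⟨r^3s⟩| = 2, so |H| is a multiple of lcm(2, 2) = 2 and divides |G| = 18.
Closing under the operation: H = {e, r^3, r^6, s, r^3s, r^6s}, so |H| = 6.

6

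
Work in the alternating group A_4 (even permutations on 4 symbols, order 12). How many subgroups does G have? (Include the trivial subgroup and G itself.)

10

|G| = 12, so by Lagrange every subgroup order divides 12. Divisors: 1, 2, 3, 4, 6, 12.
Subgroups by order — order 1: 1; order 2: 3; order 3: 4; order 4: 1; order 6: 0; order 12: 1.
Total: 1 + 3 + 4 + 1 + 0 + 1 = 10.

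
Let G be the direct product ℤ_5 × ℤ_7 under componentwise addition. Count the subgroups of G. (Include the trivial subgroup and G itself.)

|G| = 35, so by Lagrange every subgroup order divides 35. Divisors: 1, 5, 7, 35.
Subgroups by order — order 1: 1; order 5: 1; order 7: 1; order 35: 1.
Total: 1 + 1 + 1 + 1 = 4.

4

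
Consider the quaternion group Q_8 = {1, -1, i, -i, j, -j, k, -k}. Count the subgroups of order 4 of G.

|G| = 8 and 4 | 8, so subgroups of order 4 are possible by Lagrange.
The subgroups of order 4 are: {1, -1, i, -i}; {1, -1, j, -j}; {1, -1, k, -k}.
So G has 3 subgroups of order 4.

3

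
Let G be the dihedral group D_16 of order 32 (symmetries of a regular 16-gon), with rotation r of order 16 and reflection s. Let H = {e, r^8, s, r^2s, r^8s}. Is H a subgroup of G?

No

|H| = 5 does not divide |G| = 32, so by Lagrange H is not a subgroup.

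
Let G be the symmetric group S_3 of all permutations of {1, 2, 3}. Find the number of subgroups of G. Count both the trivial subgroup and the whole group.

|G| = 6, so by Lagrange every subgroup order divides 6. Divisors: 1, 2, 3, 6.
Subgroups by order — order 1: 1; order 2: 3; order 3: 1; order 6: 1.
Total: 1 + 3 + 1 + 1 = 6.

6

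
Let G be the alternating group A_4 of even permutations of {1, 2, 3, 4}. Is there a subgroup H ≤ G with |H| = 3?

3 | 12. A subgroup of order 3 is {e, (1 2 3), (1 3 2)}.

Yes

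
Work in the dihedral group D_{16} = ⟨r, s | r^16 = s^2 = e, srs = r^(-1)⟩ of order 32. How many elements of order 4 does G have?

The elements of order 4 are: r^4, r^12.
That's 2.

2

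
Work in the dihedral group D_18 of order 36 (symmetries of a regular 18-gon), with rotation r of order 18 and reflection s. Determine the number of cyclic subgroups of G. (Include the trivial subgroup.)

24

A cyclic subgroup of order d is generated by each of its φ(d) elements of order d, so the cyclic subgroups of order d number (#elements of order d)/φ(d).
Cyclic subgroups by order — order 1: 1; order 2: 19; order 3: 1; order 6: 1; order 9: 1; order 18: 1.
Total: 24.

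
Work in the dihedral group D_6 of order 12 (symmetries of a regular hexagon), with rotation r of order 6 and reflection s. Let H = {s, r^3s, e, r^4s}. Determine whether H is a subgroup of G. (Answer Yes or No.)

Closure fails: s · r^3s = r^3 ∉ H. So H is not a subgroup.

No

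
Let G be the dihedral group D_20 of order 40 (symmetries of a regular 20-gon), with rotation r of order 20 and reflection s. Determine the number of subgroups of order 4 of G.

|G| = 40 and 4 | 40, so subgroups of order 4 are possible by Lagrange.
The subgroups of order 4 are: {e, r^10, s, r^10s}; {e, r^10, rs, r^11s}; {e, r^10, r^2s, r^12s}; {e, r^10, r^3s, r^13s}; … (11 in all).
So G has 11 subgroups of order 4.

11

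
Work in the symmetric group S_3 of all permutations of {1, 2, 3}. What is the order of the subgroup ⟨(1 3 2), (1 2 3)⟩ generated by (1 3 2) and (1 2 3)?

3

|⟨(1 3 2)⟩| = 3 and |⟨(1 2 3)⟩| = 3, so |H| is a multiple of lcm(3, 3) = 3 and divides |G| = 6.
Closing under the operation: H = {e, (1 2 3), (1 3 2)}, so |H| = 3.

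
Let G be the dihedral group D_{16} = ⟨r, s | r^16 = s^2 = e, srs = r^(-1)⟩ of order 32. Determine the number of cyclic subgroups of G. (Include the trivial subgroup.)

Each element a generates a cyclic subgroup ⟨a⟩; distinct elements may generate the same one (a cyclic group of order d has φ(d) generators).
Cyclic subgroups by order — order 1: 1; order 2: 17; order 4: 1; order 8: 1; order 16: 1.
Total: 21.

21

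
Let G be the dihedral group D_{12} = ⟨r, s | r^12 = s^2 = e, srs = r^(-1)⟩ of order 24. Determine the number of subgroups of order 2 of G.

|G| = 24 and 2 | 24, so subgroups of order 2 are possible by Lagrange.
The subgroups of order 2 are: {e, r^10s}; {e, r^11s}; {e, r^2s}; {e, r^3s}; … (13 in all).
So G has 13 subgroups of order 2.

13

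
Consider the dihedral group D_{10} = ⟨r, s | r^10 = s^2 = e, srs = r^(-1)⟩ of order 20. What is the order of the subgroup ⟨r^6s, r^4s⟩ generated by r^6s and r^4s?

|⟨r^6s⟩| = 2 and |⟨r^4s⟩| = 2, so |H| is a multiple of lcm(2, 2) = 2 and divides |G| = 20.
Closing under the operation: H = {e, r^2, r^4, r^6, r^8, s, r^2s, r^4s, r^6s, r^8s}, so |H| = 10.

10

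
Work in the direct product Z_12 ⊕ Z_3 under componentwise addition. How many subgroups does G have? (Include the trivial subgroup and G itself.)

18

|G| = 36, so by Lagrange every subgroup order divides 36. Divisors: 1, 2, 3, 4, 6, 9, 12, 18, 36.
Subgroups by order — order 1: 1; order 2: 1; order 3: 4; order 4: 1; order 6: 4; order 9: 1; order 12: 4; order 18: 1; order 36: 1.
Total: 1 + 1 + 4 + 1 + 4 + 1 + 4 + 1 + 1 = 18.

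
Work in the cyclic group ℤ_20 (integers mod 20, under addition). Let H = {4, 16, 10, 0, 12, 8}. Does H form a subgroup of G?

|H| = 6 does not divide |G| = 20, so by Lagrange H is not a subgroup.

No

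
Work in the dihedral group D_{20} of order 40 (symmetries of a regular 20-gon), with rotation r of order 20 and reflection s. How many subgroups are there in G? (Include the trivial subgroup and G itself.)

|G| = 40, so by Lagrange every subgroup order divides 40. Divisors: 1, 2, 4, 5, 8, 10, 20, 40.
Subgroups by order — order 1: 1; order 2: 21; order 4: 11; order 5: 1; order 8: 5; order 10: 5; order 20: 3; order 40: 1.
Total: 1 + 21 + 11 + 1 + 5 + 5 + 3 + 1 = 48.

48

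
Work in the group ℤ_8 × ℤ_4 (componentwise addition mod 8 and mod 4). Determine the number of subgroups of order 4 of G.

7

|G| = 32 and 4 | 32, so subgroups of order 4 are possible by Lagrange.
The subgroups of order 4 are: {(0,0), (0,1), (0,2), (0,3)}; {(0,0), (0,2), (4,0), (4,2)}; {(0,0), (0,2), (4,1), (4,3)}; {(0,0), (2,0), (4,0), (6,0)}; … (7 in all).
So G has 7 subgroups of order 4.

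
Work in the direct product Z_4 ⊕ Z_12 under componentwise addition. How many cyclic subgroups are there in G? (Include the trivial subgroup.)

20

Group the elements of G by the cyclic subgroup they generate; each cyclic subgroup of order d accounts for φ(d) elements.
Cyclic subgroups by order — order 1: 1; order 2: 3; order 3: 1; order 4: 6; order 6: 3; order 12: 6.
Total: 20.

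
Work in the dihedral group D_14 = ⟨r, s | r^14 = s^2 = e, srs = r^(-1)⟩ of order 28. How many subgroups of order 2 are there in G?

|G| = 28 and 2 | 28, so subgroups of order 2 are possible by Lagrange.
The subgroups of order 2 are: {e, r^10s}; {e, r^11s}; {e, r^12s}; {e, r^13s}; … (15 in all).
So G has 15 subgroups of order 2.

15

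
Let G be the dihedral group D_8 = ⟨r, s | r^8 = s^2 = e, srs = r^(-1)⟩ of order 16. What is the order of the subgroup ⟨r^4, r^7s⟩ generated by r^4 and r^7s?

4

|⟨r^4⟩| = 2 and |⟨r^7s⟩| = 2, so |H| is a multiple of lcm(2, 2) = 2 and divides |G| = 16.
Closing under the operation: H = {e, r^4, r^3s, r^7s}, so |H| = 4.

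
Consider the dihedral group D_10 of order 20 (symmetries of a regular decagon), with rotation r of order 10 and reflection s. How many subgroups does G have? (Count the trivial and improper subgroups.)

|G| = 20, so by Lagrange every subgroup order divides 20. Divisors: 1, 2, 4, 5, 10, 20.
Subgroups by order — order 1: 1; order 2: 11; order 4: 5; order 5: 1; order 10: 3; order 20: 1.
Total: 1 + 11 + 5 + 1 + 3 + 1 = 22.

22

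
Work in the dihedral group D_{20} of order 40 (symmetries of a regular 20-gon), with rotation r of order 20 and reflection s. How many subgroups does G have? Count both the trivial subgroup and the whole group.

|G| = 40, so by Lagrange every subgroup order divides 40. Divisors: 1, 2, 4, 5, 8, 10, 20, 40.
Subgroups by order — order 1: 1; order 2: 21; order 4: 11; order 5: 1; order 8: 5; order 10: 5; order 20: 3; order 40: 1.
Total: 1 + 21 + 11 + 1 + 5 + 5 + 3 + 1 = 48.

48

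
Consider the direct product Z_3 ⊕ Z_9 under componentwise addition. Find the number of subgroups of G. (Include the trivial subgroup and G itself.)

|G| = 27, so by Lagrange every subgroup order divides 27. Divisors: 1, 3, 9, 27.
Subgroups by order — order 1: 1; order 3: 4; order 9: 4; order 27: 1.
Total: 1 + 4 + 4 + 1 = 10.

10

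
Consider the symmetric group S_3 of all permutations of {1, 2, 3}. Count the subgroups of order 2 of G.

3

|G| = 6 and 2 | 6, so subgroups of order 2 are possible by Lagrange.
The subgroups of order 2 are: {e, (1 2)}; {e, (1 3)}; {e, (2 3)}.
So G has 3 subgroups of order 2.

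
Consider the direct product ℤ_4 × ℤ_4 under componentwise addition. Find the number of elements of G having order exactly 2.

3

An element (a,b) has order lcm(ord(a), ord(b)); count pairs with lcm equal to 2.
Enumerating gives 3 such elements.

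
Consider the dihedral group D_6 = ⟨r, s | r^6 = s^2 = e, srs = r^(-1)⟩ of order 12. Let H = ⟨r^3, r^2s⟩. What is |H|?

4

|⟨r^3⟩| = 2 and |⟨r^2s⟩| = 2, so |H| is a multiple of lcm(2, 2) = 2 and divides |G| = 12.
Closing under the operation: H = {e, r^3, r^2s, r^5s}, so |H| = 4.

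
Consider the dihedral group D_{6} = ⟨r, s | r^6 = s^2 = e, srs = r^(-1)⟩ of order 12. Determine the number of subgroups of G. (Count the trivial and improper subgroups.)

|G| = 12, so by Lagrange every subgroup order divides 12. Divisors: 1, 2, 3, 4, 6, 12.
Subgroups by order — order 1: 1; order 2: 7; order 3: 1; order 4: 3; order 6: 3; order 12: 1.
Total: 1 + 7 + 1 + 3 + 3 + 1 = 16.

16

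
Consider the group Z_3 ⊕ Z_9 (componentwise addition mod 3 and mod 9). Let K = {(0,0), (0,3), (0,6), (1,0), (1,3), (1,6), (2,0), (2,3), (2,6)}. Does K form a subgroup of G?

Yes

|K| = 9 divides |G| = 27, consistent with Lagrange.
K contains the identity, every element's inverse is in K, and K is closed under +: it is a subgroup.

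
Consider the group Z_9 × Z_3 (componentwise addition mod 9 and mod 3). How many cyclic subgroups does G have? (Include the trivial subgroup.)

8

Each element a generates a cyclic subgroup ⟨a⟩; distinct elements may generate the same one (a cyclic group of order d has φ(d) generators).
Cyclic subgroups by order — order 1: 1; order 3: 4; order 9: 3.
Total: 8.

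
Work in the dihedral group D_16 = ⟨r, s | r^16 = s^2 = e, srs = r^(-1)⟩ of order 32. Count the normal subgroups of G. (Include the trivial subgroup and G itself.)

8

G has 36 subgroups. Checking conjugation-invariance by order — order 1: 1/1 normal; order 2: 1/17 normal; order 4: 1/9 normal; order 8: 1/5 normal; order 16: 3/3 normal; order 32: 1/1 normal.
Total normal subgroups: 8.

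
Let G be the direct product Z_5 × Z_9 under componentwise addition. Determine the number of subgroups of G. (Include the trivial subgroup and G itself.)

6

|G| = 45, so by Lagrange every subgroup order divides 45. Divisors: 1, 3, 5, 9, 15, 45.
Subgroups by order — order 1: 1; order 3: 1; order 5: 1; order 9: 1; order 15: 1; order 45: 1.
Total: 1 + 1 + 1 + 1 + 1 + 1 = 6.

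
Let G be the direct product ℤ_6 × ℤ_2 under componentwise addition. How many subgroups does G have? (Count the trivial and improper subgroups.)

|G| = 12, so by Lagrange every subgroup order divides 12. Divisors: 1, 2, 3, 4, 6, 12.
Subgroups by order — order 1: 1; order 2: 3; order 3: 1; order 4: 1; order 6: 3; order 12: 1.
Total: 1 + 3 + 1 + 1 + 3 + 1 = 10.

10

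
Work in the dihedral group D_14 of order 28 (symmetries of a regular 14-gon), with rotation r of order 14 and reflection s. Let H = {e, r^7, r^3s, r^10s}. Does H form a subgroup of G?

Yes

|H| = 4 divides |G| = 28, consistent with Lagrange.
H contains the identity, every element's inverse is in H, and H is closed under ·: it is a subgroup.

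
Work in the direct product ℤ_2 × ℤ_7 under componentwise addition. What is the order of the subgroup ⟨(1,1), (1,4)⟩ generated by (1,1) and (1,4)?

14

|⟨(1,1)⟩| = 14 and |⟨(1,4)⟩| = 14, so |H| is a multiple of lcm(14, 14) = 14 and divides |G| = 14.
Closing {(1,1), (1,4)} under the group operation gives all of G, so |H| = 14.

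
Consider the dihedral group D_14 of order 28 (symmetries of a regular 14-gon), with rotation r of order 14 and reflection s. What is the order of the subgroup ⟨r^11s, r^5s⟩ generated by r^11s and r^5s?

14

|⟨r^11s⟩| = 2 and |⟨r^5s⟩| = 2, so |H| is a multiple of lcm(2, 2) = 2 and divides |G| = 28.
Closing under the operation: H = {e, r^2, r^4, r^6, r^8, r^10, r^12, rs, r^3s, r^5s, r^7s, r^9s, r^11s, r^13s}, so |H| = 14.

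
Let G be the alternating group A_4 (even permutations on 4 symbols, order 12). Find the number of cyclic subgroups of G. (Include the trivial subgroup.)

8

Each element a generates a cyclic subgroup ⟨a⟩; distinct elements may generate the same one (a cyclic group of order d has φ(d) generators).
Cyclic subgroups by order — order 1: 1; order 2: 3; order 3: 4.
Total: 8.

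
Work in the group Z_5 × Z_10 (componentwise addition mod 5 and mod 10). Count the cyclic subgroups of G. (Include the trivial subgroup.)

14

Group the elements of G by the cyclic subgroup they generate; each cyclic subgroup of order d accounts for φ(d) elements.
Cyclic subgroups by order — order 1: 1; order 2: 1; order 5: 6; order 10: 6.
Total: 14.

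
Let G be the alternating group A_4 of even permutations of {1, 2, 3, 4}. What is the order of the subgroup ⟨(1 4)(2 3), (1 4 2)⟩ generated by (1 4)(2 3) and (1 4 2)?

|⟨(1 4)(2 3)⟩| = 2 and |⟨(1 4 2)⟩| = 3, so |H| is a multiple of lcm(2, 3) = 6 and divides |G| = 12.
Closing {(1 4)(2 3), (1 4 2)} under the group operation gives all of G, so |H| = 12.

12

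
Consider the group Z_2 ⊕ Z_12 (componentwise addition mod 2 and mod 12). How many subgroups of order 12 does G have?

|G| = 24 and 12 | 24, so subgroups of order 12 are possible by Lagrange.
The subgroups of order 12 are: {(0,0), (0,1), (0,2), (0,3), (0,4), (0,5), (0,6), (0,7), (0,8), (0,9), (0,10), (0,11)}; {(0,0), (0,2), (0,4), (0,6), (0,8), (0,10), (1,0), (1,2), (1,4), (1,6), (1,8), (1,10)}; {(0,0), (0,2), (0,4), (0,6), (0,8), (0,10), (1,1), (1,3), (1,5), (1,7), (1,9), (1,11)}.
So G has 3 subgroups of order 12.

3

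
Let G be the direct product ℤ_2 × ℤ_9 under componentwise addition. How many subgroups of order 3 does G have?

1

|G| = 18 and 3 | 18, so subgroups of order 3 are possible by Lagrange.
The subgroups of order 3 are: {(0,0), (0,3), (0,6)}.
So G has 1 subgroup of order 3.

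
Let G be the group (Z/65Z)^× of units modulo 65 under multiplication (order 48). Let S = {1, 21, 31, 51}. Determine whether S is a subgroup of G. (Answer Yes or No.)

|S| = 4 divides |G| = 48, consistent with Lagrange.
S contains the identity, every element's inverse is in S, and S is closed under ·: it is a subgroup.
In fact S = ⟨21⟩.

Yes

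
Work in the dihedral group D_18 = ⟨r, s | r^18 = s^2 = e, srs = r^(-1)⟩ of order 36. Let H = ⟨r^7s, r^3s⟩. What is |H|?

|⟨r^7s⟩| = 2 and |⟨r^3s⟩| = 2, so |H| is a multiple of lcm(2, 2) = 2 and divides |G| = 36.
Closing under the operation: H = {e, r^2, r^4, r^6, r^8, r^10, r^12, r^14, r^16, rs, r^3s, r^5s, r^7s, r^9s, r^11s, r^13s, r^15s, r^17s}, so |H| = 18.

18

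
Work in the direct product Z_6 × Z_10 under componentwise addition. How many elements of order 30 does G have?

24

An element (a,b) has order lcm(ord(a), ord(b)); count pairs with lcm equal to 30.
Enumerating gives 24 such elements.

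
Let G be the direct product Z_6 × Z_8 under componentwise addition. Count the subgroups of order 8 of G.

|G| = 48 and 8 | 48, so subgroups of order 8 are possible by Lagrange.
The subgroups of order 8 are: {(0,0), (0,1), (0,2), (0,3), (0,4), (0,5), (0,6), (0,7)}; {(0,0), (0,2), (0,4), (0,6), (3,0), (3,2), (3,4), (3,6)}; {(0,0), (0,2), (0,4), (0,6), (3,1), (3,3), (3,5), (3,7)}.
So G has 3 subgroups of order 8.

3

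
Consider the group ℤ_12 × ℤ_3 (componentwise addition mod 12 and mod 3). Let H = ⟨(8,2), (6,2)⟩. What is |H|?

18

|⟨(8,2)⟩| = 3 and |⟨(6,2)⟩| = 6, so |H| is a multiple of lcm(3, 6) = 6 and divides |G| = 36.
Closing under the operation: H = {(0,0), (0,1), (0,2), (2,0), (2,1), (2,2), (4,0), (4,1), (4,2), (6,0), (6,1), (6,2), (8,0), (8,1), (8,2), (10,0), (10,1), (10,2)}, so |H| = 18.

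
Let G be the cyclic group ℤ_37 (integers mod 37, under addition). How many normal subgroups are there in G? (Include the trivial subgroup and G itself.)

2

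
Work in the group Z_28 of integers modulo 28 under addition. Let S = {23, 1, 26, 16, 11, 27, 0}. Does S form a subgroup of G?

No

16 ∈ S but its inverse 12 ∉ S, so S is not a subgroup.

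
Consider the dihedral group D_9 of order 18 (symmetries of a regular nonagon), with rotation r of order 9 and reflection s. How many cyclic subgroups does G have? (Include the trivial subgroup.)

12

Group the elements of G by the cyclic subgroup they generate; each cyclic subgroup of order d accounts for φ(d) elements.
Cyclic subgroups by order — order 1: 1; order 2: 9; order 3: 1; order 9: 1.
Total: 12.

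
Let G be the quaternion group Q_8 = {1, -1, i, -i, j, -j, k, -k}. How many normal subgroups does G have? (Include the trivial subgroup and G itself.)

6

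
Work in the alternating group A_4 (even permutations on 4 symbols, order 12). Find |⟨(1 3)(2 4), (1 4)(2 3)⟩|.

4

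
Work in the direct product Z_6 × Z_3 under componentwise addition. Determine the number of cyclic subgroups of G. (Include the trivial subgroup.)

Group the elements of G by the cyclic subgroup they generate; each cyclic subgroup of order d accounts for φ(d) elements.
Cyclic subgroups by order — order 1: 1; order 2: 1; order 3: 4; order 6: 4.
Total: 10.

10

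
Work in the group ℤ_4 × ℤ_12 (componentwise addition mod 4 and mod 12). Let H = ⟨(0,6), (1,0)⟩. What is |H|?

8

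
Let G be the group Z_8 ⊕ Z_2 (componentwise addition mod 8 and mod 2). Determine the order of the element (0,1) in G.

2

The order of (0,1) in Z_8 × Z_2 is lcm(ord(0) in Z_8, ord(1) in Z_2).
ord(0) = 1 and ord(1) = 2, so |⟨(0,1)⟩| = lcm(1, 2) = 2.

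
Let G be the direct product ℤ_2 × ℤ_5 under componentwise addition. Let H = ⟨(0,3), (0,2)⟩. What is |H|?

5

|⟨(0,3)⟩| = 5 and |⟨(0,2)⟩| = 5, so |H| is a multiple of lcm(5, 5) = 5 and divides |G| = 10.
Closing under the operation: H = {(0,0), (0,1), (0,2), (0,3), (0,4)}, so |H| = 5.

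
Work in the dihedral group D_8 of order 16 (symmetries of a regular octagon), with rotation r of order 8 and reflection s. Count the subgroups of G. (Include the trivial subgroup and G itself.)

|G| = 16, so by Lagrange every subgroup order divides 16. Divisors: 1, 2, 4, 8, 16.
Subgroups by order — order 1: 1; order 2: 9; order 4: 5; order 8: 3; order 16: 1.
Total: 1 + 9 + 5 + 3 + 1 = 19.

19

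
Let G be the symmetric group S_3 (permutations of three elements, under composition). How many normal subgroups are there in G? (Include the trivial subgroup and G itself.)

G has 6 subgroups. Checking conjugation-invariance by order — order 1: 1/1 normal; order 2: 0/3 normal; order 3: 1/1 normal; order 6: 1/1 normal.
Total normal subgroups: 3.

3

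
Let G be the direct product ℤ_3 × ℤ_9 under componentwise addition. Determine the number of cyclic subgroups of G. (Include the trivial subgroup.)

8

A cyclic subgroup of order d is generated by each of its φ(d) elements of order d, so the cyclic subgroups of order d number (#elements of order d)/φ(d).
Cyclic subgroups by order — order 1: 1; order 3: 4; order 9: 3.
Total: 8.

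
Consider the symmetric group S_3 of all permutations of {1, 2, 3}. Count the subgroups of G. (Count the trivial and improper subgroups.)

|G| = 6, so by Lagrange every subgroup order divides 6. Divisors: 1, 2, 3, 6.
Subgroups by order — order 1: 1; order 2: 3; order 3: 1; order 6: 1.
Total: 1 + 3 + 1 + 1 = 6.

6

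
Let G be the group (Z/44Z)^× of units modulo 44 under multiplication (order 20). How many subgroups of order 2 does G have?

3

|G| = 20 and 2 | 20, so subgroups of order 2 are possible by Lagrange.
The subgroups of order 2 are: {1, 21}; {1, 23}; {1, 43}.
So G has 3 subgroups of order 2.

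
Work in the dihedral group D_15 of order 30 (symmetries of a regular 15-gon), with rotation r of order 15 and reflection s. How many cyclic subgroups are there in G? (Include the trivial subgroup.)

A cyclic subgroup of order d is generated by each of its φ(d) elements of order d, so the cyclic subgroups of order d number (#elements of order d)/φ(d).
Cyclic subgroups by order — order 1: 1; order 2: 15; order 3: 1; order 5: 1; order 15: 1.
Total: 19.

19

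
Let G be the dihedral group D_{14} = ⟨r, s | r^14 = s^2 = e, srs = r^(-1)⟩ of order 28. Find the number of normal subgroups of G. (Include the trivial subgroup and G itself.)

7

G has 28 subgroups. Checking conjugation-invariance by order — order 1: 1/1 normal; order 2: 1/15 normal; order 4: 0/7 normal; order 7: 1/1 normal; order 14: 3/3 normal; order 28: 1/1 normal.
Total normal subgroups: 7.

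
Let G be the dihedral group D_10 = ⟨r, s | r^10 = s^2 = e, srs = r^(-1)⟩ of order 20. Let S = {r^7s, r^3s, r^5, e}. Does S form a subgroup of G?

No

Closure fails: r^7s · r^3s = r^4 ∉ S. So S is not a subgroup.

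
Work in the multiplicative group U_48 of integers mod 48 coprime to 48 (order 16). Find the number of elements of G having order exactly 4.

8

The elements of order 4 are: 5, 11, 13, 19, 29, 35, 37, 43.
That's 8.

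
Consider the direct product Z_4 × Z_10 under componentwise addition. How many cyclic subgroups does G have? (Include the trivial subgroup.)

12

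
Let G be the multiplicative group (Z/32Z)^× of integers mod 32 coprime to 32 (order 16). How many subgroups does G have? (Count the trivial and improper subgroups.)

|G| = 16, so by Lagrange every subgroup order divides 16. Divisors: 1, 2, 4, 8, 16.
Subgroups by order — order 1: 1; order 2: 3; order 4: 3; order 8: 3; order 16: 1.
Total: 1 + 3 + 3 + 3 + 1 = 11.

11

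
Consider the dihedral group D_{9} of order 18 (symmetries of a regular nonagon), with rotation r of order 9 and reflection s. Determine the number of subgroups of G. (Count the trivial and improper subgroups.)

|G| = 18, so by Lagrange every subgroup order divides 18. Divisors: 1, 2, 3, 6, 9, 18.
Subgroups by order — order 1: 1; order 2: 9; order 3: 1; order 6: 3; order 9: 1; order 18: 1.
Total: 1 + 9 + 1 + 3 + 1 + 1 = 16.

16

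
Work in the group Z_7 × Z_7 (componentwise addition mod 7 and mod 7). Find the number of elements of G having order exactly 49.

0

An element (a,b) has order lcm(ord(a), ord(b)); count pairs with lcm equal to 49.
Enumerating gives 0 such elements.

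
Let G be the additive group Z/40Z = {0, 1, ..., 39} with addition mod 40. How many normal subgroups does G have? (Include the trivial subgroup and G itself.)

G is abelian, so every subgroup is normal.
G has 8 subgroups in total, hence 8 normal subgroups.

8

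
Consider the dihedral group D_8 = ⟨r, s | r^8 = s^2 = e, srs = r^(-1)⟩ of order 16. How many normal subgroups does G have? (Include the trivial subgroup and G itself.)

G has 19 subgroups. Checking conjugation-invariance by order — order 1: 1/1 normal; order 2: 1/9 normal; order 4: 1/5 normal; order 8: 3/3 normal; order 16: 1/1 normal.
Total normal subgroups: 7.

7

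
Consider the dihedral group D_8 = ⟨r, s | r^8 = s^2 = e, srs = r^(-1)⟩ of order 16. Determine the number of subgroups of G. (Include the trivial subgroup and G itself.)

|G| = 16, so by Lagrange every subgroup order divides 16. Divisors: 1, 2, 4, 8, 16.
Subgroups by order — order 1: 1; order 2: 9; order 4: 5; order 8: 3; order 16: 1.
Total: 1 + 9 + 5 + 3 + 1 = 19.

19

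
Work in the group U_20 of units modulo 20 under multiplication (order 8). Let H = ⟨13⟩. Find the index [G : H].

2

|⟨13⟩| = 4 and |G| = 8.
By Lagrange, [G : H] = |G|/|H| = 8/4 = 2.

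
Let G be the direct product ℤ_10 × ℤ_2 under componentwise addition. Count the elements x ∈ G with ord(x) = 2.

3

An element (a,b) has order lcm(ord(a), ord(b)); count pairs with lcm equal to 2.
Enumerating gives 3 such elements.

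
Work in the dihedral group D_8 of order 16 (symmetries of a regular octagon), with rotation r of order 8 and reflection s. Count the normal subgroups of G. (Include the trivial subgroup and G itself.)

G has 19 subgroups. Checking conjugation-invariance by order — order 1: 1/1 normal; order 2: 1/9 normal; order 4: 1/5 normal; order 8: 3/3 normal; order 16: 1/1 normal.
Total normal subgroups: 7.

7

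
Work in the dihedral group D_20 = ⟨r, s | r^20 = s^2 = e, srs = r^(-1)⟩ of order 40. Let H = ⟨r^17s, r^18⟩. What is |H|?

20

|⟨r^17s⟩| = 2 and |⟨r^18⟩| = 10, so |H| is a multiple of lcm(2, 10) = 10 and divides |G| = 40.
Closing under the operation: H = {e, r^2, r^4, r^6, r^8, r^10, r^12, r^14, r^16, r^18, rs, r^3s, r^5s, r^7s, r^9s, r^11s, r^13s, r^15s, r^17s, r^19s}, so |H| = 20.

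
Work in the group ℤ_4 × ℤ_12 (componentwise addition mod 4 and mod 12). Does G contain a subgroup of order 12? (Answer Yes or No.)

Yes

12 | 48. A subgroup of order 12 is {(0,0), (0,1), (0,2), (0,3), (0,4), (0,5), (0,6), (0,7), (0,8), (0,9), (0,10), (0,11)}.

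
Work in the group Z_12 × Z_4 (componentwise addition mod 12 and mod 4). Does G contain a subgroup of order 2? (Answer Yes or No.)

Yes

2 | 48. A subgroup of order 2 is {(0,0), (0,2)}.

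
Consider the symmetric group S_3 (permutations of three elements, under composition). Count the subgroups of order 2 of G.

|G| = 6 and 2 | 6, so subgroups of order 2 are possible by Lagrange.
The subgroups of order 2 are: {e, (1 2)}; {e, (1 3)}; {e, (2 3)}.
So G has 3 subgroups of order 2.

3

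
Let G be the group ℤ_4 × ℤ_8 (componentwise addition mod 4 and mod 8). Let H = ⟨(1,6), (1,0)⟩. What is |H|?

16

|⟨(1,6)⟩| = 4 and |⟨(1,0)⟩| = 4, so |H| is a multiple of lcm(4, 4) = 4 and divides |G| = 32.
Closing under the operation: H = {(0,0), (0,2), (0,4), (0,6), (1,0), (1,2), (1,4), (1,6), (2,0), (2,2), (2,4), (2,6), (3,0), (3,2), (3,4), (3,6)}, so |H| = 16.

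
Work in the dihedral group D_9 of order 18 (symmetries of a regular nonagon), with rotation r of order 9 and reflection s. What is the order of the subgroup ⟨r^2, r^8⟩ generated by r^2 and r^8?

9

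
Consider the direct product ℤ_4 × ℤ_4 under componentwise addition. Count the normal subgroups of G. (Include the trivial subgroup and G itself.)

15

G is abelian, so every subgroup is normal.
G has 15 subgroups in total, hence 15 normal subgroups.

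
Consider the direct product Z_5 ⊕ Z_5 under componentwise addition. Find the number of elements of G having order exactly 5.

24

An element (a,b) has order lcm(ord(a), ord(b)); count pairs with lcm equal to 5.
Enumerating gives 24 such elements.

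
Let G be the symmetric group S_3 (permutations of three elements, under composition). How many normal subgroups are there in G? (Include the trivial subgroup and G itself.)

3

G has 6 subgroups. Checking conjugation-invariance by order — order 1: 1/1 normal; order 2: 0/3 normal; order 3: 1/1 normal; order 6: 1/1 normal.
Total normal subgroups: 3.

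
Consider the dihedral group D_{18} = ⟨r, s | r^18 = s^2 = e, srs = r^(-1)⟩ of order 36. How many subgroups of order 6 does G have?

7

|G| = 36 and 6 | 36, so subgroups of order 6 are possible by Lagrange.
The subgroups of order 6 are: {e, r^6, r^12, r^4s, r^10s, r^16s}; {e, r^6, r^12, r^5s, r^11s, r^17s}; {e, r^6, r^12, s, r^6s, r^12s}; {e, r^6, r^12, rs, r^7s, r^13s}; … (7 in all).
So G has 7 subgroups of order 6.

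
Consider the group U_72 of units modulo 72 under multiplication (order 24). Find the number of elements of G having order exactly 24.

0

No element of G has order 24 (even though 24 | 24).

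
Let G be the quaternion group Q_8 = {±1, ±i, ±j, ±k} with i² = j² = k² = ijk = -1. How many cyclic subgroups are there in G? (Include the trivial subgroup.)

Each element a generates a cyclic subgroup ⟨a⟩; distinct elements may generate the same one (a cyclic group of order d has φ(d) generators).
Cyclic subgroups by order — order 1: 1; order 2: 1; order 4: 3.
Total: 5.

5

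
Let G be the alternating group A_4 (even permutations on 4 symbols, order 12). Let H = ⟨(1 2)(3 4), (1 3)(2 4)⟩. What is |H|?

4

|⟨(1 2)(3 4)⟩| = 2 and |⟨(1 3)(2 4)⟩| = 2, so |H| is a multiple of lcm(2, 2) = 2 and divides |G| = 12.
Closing under the operation: H = {e, (1 2)(3 4), (1 3)(2 4), (1 4)(2 3)}, so |H| = 4.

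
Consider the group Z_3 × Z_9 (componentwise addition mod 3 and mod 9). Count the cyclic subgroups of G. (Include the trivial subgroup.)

8

A cyclic subgroup of order d is generated by each of its φ(d) elements of order d, so the cyclic subgroups of order d number (#elements of order d)/φ(d).
Cyclic subgroups by order — order 1: 1; order 3: 4; order 9: 3.
Total: 8.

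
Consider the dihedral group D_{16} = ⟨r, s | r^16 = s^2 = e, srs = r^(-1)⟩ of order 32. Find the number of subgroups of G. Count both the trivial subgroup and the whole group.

36

|G| = 32, so by Lagrange every subgroup order divides 32. Divisors: 1, 2, 4, 8, 16, 32.
Subgroups by order — order 1: 1; order 2: 17; order 4: 9; order 8: 5; order 16: 3; order 32: 1.
Total: 1 + 17 + 9 + 5 + 3 + 1 = 36.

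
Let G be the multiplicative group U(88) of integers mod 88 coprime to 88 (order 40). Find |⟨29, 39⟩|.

20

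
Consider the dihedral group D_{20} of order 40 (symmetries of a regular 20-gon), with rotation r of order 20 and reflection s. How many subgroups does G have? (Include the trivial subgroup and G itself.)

48

|G| = 40, so by Lagrange every subgroup order divides 40. Divisors: 1, 2, 4, 5, 8, 10, 20, 40.
Subgroups by order — order 1: 1; order 2: 21; order 4: 11; order 5: 1; order 8: 5; order 10: 5; order 20: 3; order 40: 1.
Total: 1 + 21 + 11 + 1 + 5 + 5 + 3 + 1 = 48.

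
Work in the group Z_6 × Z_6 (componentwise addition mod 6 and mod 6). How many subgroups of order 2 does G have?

3

|G| = 36 and 2 | 36, so subgroups of order 2 are possible by Lagrange.
The subgroups of order 2 are: {(0,0), (0,3)}; {(0,0), (3,0)}; {(0,0), (3,3)}.
So G has 3 subgroups of order 2.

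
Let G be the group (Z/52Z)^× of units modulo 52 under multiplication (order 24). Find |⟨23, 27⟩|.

|⟨23⟩| = 6 and |⟨27⟩| = 2, so |H| is a multiple of lcm(6, 2) = 6 and divides |G| = 24.
Closing under the operation: H = {1, 3, 9, 17, 23, 25, 27, 29, 35, 43, 49, 51}, so |H| = 12.

12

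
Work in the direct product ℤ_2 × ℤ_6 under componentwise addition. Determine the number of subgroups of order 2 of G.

3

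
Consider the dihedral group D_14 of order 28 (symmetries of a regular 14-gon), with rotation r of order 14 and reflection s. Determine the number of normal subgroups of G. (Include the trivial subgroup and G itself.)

7

G has 28 subgroups. Checking conjugation-invariance by order — order 1: 1/1 normal; order 2: 1/15 normal; order 4: 0/7 normal; order 7: 1/1 normal; order 14: 3/3 normal; order 28: 1/1 normal.
Total normal subgroups: 7.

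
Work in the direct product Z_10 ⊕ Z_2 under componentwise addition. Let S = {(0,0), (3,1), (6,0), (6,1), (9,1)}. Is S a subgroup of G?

No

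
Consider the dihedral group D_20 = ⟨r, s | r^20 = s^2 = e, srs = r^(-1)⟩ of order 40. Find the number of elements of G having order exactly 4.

The elements of order 4 are: r^5, r^15.
That's 2.

2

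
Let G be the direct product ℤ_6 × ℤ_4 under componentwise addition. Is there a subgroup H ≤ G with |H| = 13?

No

13 does not divide |G| = 24, so by Lagrange no subgroup of order 13 exists.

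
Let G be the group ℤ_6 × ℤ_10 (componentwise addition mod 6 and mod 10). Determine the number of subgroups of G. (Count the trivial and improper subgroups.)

20

|G| = 60, so by Lagrange every subgroup order divides 60. Divisors: 1, 2, 3, 4, 5, 6, 10, 12, 15, 20, 30, 60.
Subgroups by order — order 1: 1; order 2: 3; order 3: 1; order 4: 1; order 5: 1; order 6: 3; order 10: 3; order 12: 1; order 15: 1; order 20: 1; order 30: 3; order 60: 1.
Total: 1 + 3 + 1 + 1 + 1 + 3 + 3 + 1 + 1 + 1 + 3 + 1 = 20.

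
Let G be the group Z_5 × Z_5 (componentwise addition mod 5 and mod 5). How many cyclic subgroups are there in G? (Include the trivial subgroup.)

7

Group the elements of G by the cyclic subgroup they generate; each cyclic subgroup of order d accounts for φ(d) elements.
Cyclic subgroups by order — order 1: 1; order 5: 6.
Total: 7.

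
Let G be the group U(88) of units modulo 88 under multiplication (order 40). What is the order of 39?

10

Compute successive powers of 39 mod 88: 39, 25, 7, 9, 87, 49, 63, 81, …; 39^10 ≡ 1 (mod 88).
So |⟨39⟩| = 10.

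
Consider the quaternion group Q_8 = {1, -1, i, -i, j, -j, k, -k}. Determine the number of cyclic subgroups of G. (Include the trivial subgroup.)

Group the elements of G by the cyclic subgroup they generate; each cyclic subgroup of order d accounts for φ(d) elements.
Cyclic subgroups by order — order 1: 1; order 2: 1; order 4: 3.
Total: 5.

5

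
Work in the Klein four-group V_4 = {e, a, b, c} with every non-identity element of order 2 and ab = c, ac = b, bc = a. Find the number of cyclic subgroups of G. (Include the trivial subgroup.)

4

Group the elements of G by the cyclic subgroup they generate; each cyclic subgroup of order d accounts for φ(d) elements.
Cyclic subgroups by order — order 1: 1; order 2: 3.
Total: 4.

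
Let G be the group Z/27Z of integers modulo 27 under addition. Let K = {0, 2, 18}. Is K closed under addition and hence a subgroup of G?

No

18 ∈ K but its inverse 9 ∉ K, so K is not a subgroup.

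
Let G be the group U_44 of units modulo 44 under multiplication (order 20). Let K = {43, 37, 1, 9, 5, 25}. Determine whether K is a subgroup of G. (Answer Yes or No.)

|K| = 6 does not divide |G| = 20, so by Lagrange K is not a subgroup.

No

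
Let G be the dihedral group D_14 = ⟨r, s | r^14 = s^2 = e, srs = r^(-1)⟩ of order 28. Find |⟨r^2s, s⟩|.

|⟨r^2s⟩| = 2 and |⟨s⟩| = 2, so |H| is a multiple of lcm(2, 2) = 2 and divides |G| = 28.
Closing under the operation: H = {e, r^2, r^4, r^6, r^8, r^10, r^12, s, r^2s, r^4s, r^6s, r^8s, r^10s, r^12s}, so |H| = 14.

14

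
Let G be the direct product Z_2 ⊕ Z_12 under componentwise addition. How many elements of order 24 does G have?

An element (a,b) has order lcm(ord(a), ord(b)); count pairs with lcm equal to 24.
Enumerating gives 0 such elements.

0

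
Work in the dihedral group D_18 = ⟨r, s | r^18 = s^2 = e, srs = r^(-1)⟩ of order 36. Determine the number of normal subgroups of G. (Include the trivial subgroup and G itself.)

9

G has 45 subgroups. Checking conjugation-invariance by order — order 1: 1/1 normal; order 2: 1/19 normal; order 3: 1/1 normal; order 4: 0/9 normal; order 6: 1/7 normal; order 9: 1/1 normal; order 12: 0/3 normal; order 18: 3/3 normal; order 36: 1/1 normal.
Total normal subgroups: 9.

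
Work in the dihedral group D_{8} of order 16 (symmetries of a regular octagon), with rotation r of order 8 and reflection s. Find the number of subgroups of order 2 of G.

9

|G| = 16 and 2 | 16, so subgroups of order 2 are possible by Lagrange.
The subgroups of order 2 are: {e, r^2s}; {e, r^3s}; {e, r^4}; {e, r^4s}; … (9 in all).
So G has 9 subgroups of order 2.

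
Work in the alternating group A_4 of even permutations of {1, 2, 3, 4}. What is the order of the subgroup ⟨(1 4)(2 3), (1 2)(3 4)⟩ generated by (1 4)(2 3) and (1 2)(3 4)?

4

|⟨(1 4)(2 3)⟩| = 2 and |⟨(1 2)(3 4)⟩| = 2, so |H| is a multiple of lcm(2, 2) = 2 and divides |G| = 12.
Closing under the operation: H = {e, (1 2)(3 4), (1 3)(2 4), (1 4)(2 3)}, so |H| = 4.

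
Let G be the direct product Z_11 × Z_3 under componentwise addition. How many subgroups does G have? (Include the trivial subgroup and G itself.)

|G| = 33, so by Lagrange every subgroup order divides 33. Divisors: 1, 3, 11, 33.
Subgroups by order — order 1: 1; order 3: 1; order 11: 1; order 33: 1.
Total: 1 + 1 + 1 + 1 = 4.

4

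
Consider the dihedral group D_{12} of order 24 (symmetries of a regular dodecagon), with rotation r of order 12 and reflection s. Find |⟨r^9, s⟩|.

8

|⟨r^9⟩| = 4 and |⟨s⟩| = 2, so |H| is a multiple of lcm(4, 2) = 4 and divides |G| = 24.
Closing under the operation: H = {e, r^3, r^6, r^9, s, r^3s, r^6s, r^9s}, so |H| = 8.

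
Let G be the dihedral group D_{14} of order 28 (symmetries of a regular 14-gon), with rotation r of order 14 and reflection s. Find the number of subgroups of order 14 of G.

|G| = 28 and 14 | 28, so subgroups of order 14 are possible by Lagrange.
The subgroups of order 14 are: {e, r, r^2, r^3, r^4, r^5, r^6, r^7, r^8, r^9, r^10, r^11, r^12, r^13}; {e, r^2, r^4, r^6, r^8, r^10, r^12, s, r^2s, r^4s, r^6s, r^8s, r^10s, r^12s}; {e, r^2, r^4, r^6, r^8, r^10, r^12, rs, r^3s, r^5s, r^7s, r^9s, r^11s, r^13s}.
So G has 3 subgroups of order 14.

3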